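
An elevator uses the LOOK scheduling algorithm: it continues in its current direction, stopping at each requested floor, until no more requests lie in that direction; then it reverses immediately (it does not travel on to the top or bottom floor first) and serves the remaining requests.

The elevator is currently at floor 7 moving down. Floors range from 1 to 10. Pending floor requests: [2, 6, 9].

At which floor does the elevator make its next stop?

Answer: 6

Derivation:
Current floor: 7, direction: down
Requests above: [9]
Requests below: [2, 6]
Moving down and requests lie below → nearest below is max([2, 6]) = 6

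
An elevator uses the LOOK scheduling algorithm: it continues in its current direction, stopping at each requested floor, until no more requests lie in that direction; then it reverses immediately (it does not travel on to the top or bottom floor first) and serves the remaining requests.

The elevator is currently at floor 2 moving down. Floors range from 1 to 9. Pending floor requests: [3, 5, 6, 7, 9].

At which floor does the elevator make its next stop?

Current floor: 2, direction: down
Requests above: [3, 5, 6, 7, 9]
Requests below: []
Moving down but no requests below → reverse; nearest above is min([3, 5, 6, 7, 9]) = 3

Answer: 3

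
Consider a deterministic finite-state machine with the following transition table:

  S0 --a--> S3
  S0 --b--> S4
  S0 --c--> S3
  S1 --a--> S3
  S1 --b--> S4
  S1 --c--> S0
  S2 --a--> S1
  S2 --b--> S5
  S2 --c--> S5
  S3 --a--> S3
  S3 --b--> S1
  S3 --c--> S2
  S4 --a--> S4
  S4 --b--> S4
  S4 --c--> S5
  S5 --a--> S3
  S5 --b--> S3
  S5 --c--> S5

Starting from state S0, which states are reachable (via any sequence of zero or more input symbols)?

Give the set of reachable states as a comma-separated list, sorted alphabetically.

BFS from S0:
  visit S0: S0--a-->S3 (new), S0--b-->S4 (new), S0--c-->S3 (seen)
  visit S3: S3--a-->S3 (seen), S3--b-->S1 (new), S3--c-->S2 (new)
  visit S4: S4--a-->S4 (seen), S4--b-->S4 (seen), S4--c-->S5 (new)
  visit S1: S1--a-->S3 (seen), S1--b-->S4 (seen), S1--c-->S0 (seen)
  visit S2: S2--a-->S1 (seen), S2--b-->S5 (seen), S2--c-->S5 (seen)
  visit S5: S5--a-->S3 (seen), S5--b-->S3 (seen), S5--c-->S5 (seen)

Answer: S0, S1, S2, S3, S4, S5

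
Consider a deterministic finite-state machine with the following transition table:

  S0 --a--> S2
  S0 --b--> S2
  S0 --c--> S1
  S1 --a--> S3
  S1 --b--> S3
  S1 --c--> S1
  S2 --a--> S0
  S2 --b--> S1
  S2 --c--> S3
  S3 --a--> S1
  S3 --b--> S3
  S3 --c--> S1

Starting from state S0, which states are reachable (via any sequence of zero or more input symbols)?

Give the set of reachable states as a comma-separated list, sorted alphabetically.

BFS from S0:
  visit S0: S0--a-->S2 (new), S0--b-->S2 (seen), S0--c-->S1 (new)
  visit S2: S2--a-->S0 (seen), S2--b-->S1 (seen), S2--c-->S3 (new)
  visit S1: S1--a-->S3 (seen), S1--b-->S3 (seen), S1--c-->S1 (seen)
  visit S3: S3--a-->S1 (seen), S3--b-->S3 (seen), S3--c-->S1 (seen)

Answer: S0, S1, S2, S3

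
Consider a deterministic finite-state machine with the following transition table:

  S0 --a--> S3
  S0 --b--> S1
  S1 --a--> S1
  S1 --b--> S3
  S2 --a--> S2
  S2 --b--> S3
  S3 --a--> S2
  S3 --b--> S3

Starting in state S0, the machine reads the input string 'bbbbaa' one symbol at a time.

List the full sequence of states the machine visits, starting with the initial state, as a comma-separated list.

Start: S0
  read 'b': S0 --b--> S1
  read 'b': S1 --b--> S3
  read 'b': S3 --b--> S3
  read 'b': S3 --b--> S3
  read 'a': S3 --a--> S2
  read 'a': S2 --a--> S2

Answer: S0, S1, S3, S3, S3, S2, S2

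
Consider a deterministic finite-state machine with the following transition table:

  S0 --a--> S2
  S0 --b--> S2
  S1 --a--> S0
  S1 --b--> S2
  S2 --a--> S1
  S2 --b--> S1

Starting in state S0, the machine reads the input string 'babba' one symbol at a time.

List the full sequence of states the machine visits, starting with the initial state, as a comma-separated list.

Answer: S0, S2, S1, S2, S1, S0

Derivation:
Start: S0
  read 'b': S0 --b--> S2
  read 'a': S2 --a--> S1
  read 'b': S1 --b--> S2
  read 'b': S2 --b--> S1
  read 'a': S1 --a--> S0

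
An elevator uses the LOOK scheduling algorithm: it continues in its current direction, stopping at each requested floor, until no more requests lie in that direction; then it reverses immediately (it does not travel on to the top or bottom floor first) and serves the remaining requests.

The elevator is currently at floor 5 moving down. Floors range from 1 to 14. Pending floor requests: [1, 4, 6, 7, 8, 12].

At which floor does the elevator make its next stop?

Current floor: 5, direction: down
Requests above: [6, 7, 8, 12]
Requests below: [1, 4]
Moving down and requests lie below → nearest below is max([1, 4]) = 4

Answer: 4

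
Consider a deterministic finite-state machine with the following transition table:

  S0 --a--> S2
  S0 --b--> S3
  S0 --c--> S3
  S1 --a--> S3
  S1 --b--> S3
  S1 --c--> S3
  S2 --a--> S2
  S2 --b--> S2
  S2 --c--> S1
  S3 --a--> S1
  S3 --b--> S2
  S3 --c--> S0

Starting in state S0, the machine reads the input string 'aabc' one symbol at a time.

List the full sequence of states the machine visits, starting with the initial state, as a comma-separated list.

Start: S0
  read 'a': S0 --a--> S2
  read 'a': S2 --a--> S2
  read 'b': S2 --b--> S2
  read 'c': S2 --c--> S1

Answer: S0, S2, S2, S2, S1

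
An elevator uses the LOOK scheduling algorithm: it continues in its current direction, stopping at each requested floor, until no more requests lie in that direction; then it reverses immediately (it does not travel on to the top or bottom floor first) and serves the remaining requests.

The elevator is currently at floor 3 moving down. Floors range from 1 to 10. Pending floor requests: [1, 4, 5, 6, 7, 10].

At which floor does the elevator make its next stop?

Current floor: 3, direction: down
Requests above: [4, 5, 6, 7, 10]
Requests below: [1]
Moving down and requests lie below → nearest below is max([1]) = 1

Answer: 1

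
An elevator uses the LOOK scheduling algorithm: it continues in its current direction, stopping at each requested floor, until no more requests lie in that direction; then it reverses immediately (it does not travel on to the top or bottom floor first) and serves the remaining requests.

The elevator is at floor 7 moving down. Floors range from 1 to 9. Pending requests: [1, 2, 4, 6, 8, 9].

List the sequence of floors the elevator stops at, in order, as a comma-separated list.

Current: 7, moving DOWN
Serve below first (descending): [6, 4, 2, 1]
Then reverse, serve above (ascending): [8, 9]

Answer: 6, 4, 2, 1, 8, 9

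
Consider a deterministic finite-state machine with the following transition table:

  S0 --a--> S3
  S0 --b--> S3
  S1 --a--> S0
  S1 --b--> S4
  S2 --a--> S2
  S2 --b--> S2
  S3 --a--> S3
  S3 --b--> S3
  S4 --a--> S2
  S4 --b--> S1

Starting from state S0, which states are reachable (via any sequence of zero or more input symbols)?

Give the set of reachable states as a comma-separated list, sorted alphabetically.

BFS from S0:
  visit S0: S0--a-->S3 (new), S0--b-->S3 (seen)
  visit S3: S3--a-->S3 (seen), S3--b-->S3 (seen)

Answer: S0, S3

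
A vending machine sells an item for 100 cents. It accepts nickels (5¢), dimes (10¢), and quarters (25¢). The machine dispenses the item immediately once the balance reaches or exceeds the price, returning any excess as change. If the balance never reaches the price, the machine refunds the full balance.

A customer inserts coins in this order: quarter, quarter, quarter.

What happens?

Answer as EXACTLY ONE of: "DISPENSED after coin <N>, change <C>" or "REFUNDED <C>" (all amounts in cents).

Price: 100¢
Coin 1 (quarter, 25¢): balance = 25¢
Coin 2 (quarter, 25¢): balance = 50¢
Coin 3 (quarter, 25¢): balance = 75¢
All coins inserted, balance 75¢ < price 100¢ → REFUND 75¢

Answer: REFUNDED 75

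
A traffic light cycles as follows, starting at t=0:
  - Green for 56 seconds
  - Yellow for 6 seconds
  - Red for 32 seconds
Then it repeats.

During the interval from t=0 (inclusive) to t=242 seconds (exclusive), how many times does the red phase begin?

Cycle = 56+6+32 = 94s
red phase starts at t = k*94 + 62 for k=0,1,2,...
Need k*94+62 < 242 → k < 1.915
k ∈ {0, ..., 1} → 2 starts

Answer: 2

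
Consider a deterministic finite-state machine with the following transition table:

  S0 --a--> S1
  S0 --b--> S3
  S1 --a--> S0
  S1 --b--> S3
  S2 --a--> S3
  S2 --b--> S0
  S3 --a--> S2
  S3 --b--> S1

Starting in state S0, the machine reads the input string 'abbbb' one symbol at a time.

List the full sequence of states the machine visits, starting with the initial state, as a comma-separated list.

Start: S0
  read 'a': S0 --a--> S1
  read 'b': S1 --b--> S3
  read 'b': S3 --b--> S1
  read 'b': S1 --b--> S3
  read 'b': S3 --b--> S1

Answer: S0, S1, S3, S1, S3, S1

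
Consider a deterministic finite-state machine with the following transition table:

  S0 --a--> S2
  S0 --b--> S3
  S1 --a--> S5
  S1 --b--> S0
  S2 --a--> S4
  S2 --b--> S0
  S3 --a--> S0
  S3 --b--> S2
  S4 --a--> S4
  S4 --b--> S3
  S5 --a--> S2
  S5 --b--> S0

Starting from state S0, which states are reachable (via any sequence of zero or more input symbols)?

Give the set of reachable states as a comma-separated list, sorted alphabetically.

BFS from S0:
  visit S0: S0--a-->S2 (new), S0--b-->S3 (new)
  visit S2: S2--a-->S4 (new), S2--b-->S0 (seen)
  visit S3: S3--a-->S0 (seen), S3--b-->S2 (seen)
  visit S4: S4--a-->S4 (seen), S4--b-->S3 (seen)

Answer: S0, S2, S3, S4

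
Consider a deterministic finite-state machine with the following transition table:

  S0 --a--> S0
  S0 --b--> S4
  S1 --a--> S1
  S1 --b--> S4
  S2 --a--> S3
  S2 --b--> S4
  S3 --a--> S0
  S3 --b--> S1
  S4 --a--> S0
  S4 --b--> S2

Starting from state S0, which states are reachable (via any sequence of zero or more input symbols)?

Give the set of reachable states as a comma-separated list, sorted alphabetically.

BFS from S0:
  visit S0: S0--a-->S0 (seen), S0--b-->S4 (new)
  visit S4: S4--a-->S0 (seen), S4--b-->S2 (new)
  visit S2: S2--a-->S3 (new), S2--b-->S4 (seen)
  visit S3: S3--a-->S0 (seen), S3--b-->S1 (new)
  visit S1: S1--a-->S1 (seen), S1--b-->S4 (seen)

Answer: S0, S1, S2, S3, S4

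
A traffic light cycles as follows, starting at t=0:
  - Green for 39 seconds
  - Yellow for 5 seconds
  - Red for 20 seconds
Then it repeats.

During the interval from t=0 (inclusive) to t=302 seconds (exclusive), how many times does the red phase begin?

Cycle = 39+5+20 = 64s
red phase starts at t = k*64 + 44 for k=0,1,2,...
Need k*64+44 < 302 → k < 4.031
k ∈ {0, ..., 4} → 5 starts

Answer: 5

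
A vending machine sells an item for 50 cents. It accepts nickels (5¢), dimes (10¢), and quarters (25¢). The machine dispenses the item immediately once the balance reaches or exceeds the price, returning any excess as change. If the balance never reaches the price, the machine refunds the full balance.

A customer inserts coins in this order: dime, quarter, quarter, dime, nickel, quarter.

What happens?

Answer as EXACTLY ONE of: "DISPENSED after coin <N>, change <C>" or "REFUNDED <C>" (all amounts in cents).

Price: 50¢
Coin 1 (dime, 10¢): balance = 10¢
Coin 2 (quarter, 25¢): balance = 35¢
Coin 3 (quarter, 25¢): balance = 60¢
  → balance >= price → DISPENSE, change = 60 - 50 = 10¢

Answer: DISPENSED after coin 3, change 10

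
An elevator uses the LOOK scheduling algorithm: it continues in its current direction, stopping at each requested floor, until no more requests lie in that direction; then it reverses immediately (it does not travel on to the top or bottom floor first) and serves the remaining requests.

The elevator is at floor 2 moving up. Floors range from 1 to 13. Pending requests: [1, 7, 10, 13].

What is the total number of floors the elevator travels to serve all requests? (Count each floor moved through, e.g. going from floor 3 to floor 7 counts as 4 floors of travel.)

Start at floor 2 moving up, LOOK stop order: [7, 10, 13, 1]
  2 → 7: |7-2| = 5, total = 5
  7 → 10: |10-7| = 3, total = 8
  10 → 13: |13-10| = 3, total = 11
  13 → 1: |1-13| = 12, total = 23

Answer: 23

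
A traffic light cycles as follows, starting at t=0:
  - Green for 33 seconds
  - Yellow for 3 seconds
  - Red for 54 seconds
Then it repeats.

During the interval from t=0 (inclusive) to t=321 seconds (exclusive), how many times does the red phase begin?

Cycle = 33+3+54 = 90s
red phase starts at t = k*90 + 36 for k=0,1,2,...
Need k*90+36 < 321 → k < 3.167
k ∈ {0, ..., 3} → 4 starts

Answer: 4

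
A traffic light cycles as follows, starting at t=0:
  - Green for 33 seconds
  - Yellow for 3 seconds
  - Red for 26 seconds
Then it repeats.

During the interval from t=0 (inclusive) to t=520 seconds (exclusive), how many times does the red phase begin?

Answer: 8

Derivation:
Cycle = 33+3+26 = 62s
red phase starts at t = k*62 + 36 for k=0,1,2,...
Need k*62+36 < 520 → k < 7.806
k ∈ {0, ..., 7} → 8 starts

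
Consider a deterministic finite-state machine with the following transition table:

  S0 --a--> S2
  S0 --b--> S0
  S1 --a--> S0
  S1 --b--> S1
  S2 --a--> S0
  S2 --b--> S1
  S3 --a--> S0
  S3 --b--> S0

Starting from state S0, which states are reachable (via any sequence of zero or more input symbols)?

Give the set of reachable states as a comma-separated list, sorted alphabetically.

Answer: S0, S1, S2

Derivation:
BFS from S0:
  visit S0: S0--a-->S2 (new), S0--b-->S0 (seen)
  visit S2: S2--a-->S0 (seen), S2--b-->S1 (new)
  visit S1: S1--a-->S0 (seen), S1--b-->S1 (seen)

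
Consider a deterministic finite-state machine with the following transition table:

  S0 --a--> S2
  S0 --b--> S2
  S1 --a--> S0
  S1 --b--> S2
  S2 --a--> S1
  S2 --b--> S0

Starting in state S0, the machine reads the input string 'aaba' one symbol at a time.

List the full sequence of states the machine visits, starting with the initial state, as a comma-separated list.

Start: S0
  read 'a': S0 --a--> S2
  read 'a': S2 --a--> S1
  read 'b': S1 --b--> S2
  read 'a': S2 --a--> S1

Answer: S0, S2, S1, S2, S1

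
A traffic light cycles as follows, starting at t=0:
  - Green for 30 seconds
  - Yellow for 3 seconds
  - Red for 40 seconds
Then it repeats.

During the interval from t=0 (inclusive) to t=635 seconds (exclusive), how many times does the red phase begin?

Cycle = 30+3+40 = 73s
red phase starts at t = k*73 + 33 for k=0,1,2,...
Need k*73+33 < 635 → k < 8.247
k ∈ {0, ..., 8} → 9 starts

Answer: 9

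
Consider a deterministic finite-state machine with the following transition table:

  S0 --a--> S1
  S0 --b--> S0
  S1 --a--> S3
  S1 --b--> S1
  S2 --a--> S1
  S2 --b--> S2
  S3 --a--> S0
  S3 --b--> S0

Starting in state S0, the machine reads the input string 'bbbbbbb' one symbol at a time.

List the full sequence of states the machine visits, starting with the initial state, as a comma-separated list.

Start: S0
  read 'b': S0 --b--> S0
  read 'b': S0 --b--> S0
  read 'b': S0 --b--> S0
  read 'b': S0 --b--> S0
  read 'b': S0 --b--> S0
  read 'b': S0 --b--> S0
  read 'b': S0 --b--> S0

Answer: S0, S0, S0, S0, S0, S0, S0, S0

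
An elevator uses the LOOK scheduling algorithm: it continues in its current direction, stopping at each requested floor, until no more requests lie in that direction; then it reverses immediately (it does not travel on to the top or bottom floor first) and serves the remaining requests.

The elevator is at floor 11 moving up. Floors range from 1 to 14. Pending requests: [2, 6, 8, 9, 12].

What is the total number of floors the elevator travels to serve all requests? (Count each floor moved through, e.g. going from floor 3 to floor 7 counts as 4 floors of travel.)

Answer: 11

Derivation:
Start at floor 11 moving up, LOOK stop order: [12, 9, 8, 6, 2]
  11 → 12: |12-11| = 1, total = 1
  12 → 9: |9-12| = 3, total = 4
  9 → 8: |8-9| = 1, total = 5
  8 → 6: |6-8| = 2, total = 7
  6 → 2: |2-6| = 4, total = 11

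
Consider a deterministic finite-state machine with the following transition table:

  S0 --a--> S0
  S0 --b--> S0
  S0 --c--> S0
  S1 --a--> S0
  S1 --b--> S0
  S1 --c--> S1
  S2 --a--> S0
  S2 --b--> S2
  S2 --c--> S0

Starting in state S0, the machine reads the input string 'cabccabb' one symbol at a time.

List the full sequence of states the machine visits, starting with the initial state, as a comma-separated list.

Answer: S0, S0, S0, S0, S0, S0, S0, S0, S0

Derivation:
Start: S0
  read 'c': S0 --c--> S0
  read 'a': S0 --a--> S0
  read 'b': S0 --b--> S0
  read 'c': S0 --c--> S0
  read 'c': S0 --c--> S0
  read 'a': S0 --a--> S0
  read 'b': S0 --b--> S0
  read 'b': S0 --b--> S0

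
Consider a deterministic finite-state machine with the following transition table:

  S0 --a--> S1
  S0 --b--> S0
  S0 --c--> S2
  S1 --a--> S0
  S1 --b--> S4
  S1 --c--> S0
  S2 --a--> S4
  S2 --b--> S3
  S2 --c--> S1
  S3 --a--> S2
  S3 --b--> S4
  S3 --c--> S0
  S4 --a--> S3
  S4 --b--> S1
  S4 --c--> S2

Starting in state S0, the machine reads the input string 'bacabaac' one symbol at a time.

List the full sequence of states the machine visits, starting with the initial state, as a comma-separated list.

Start: S0
  read 'b': S0 --b--> S0
  read 'a': S0 --a--> S1
  read 'c': S1 --c--> S0
  read 'a': S0 --a--> S1
  read 'b': S1 --b--> S4
  read 'a': S4 --a--> S3
  read 'a': S3 --a--> S2
  read 'c': S2 --c--> S1

Answer: S0, S0, S1, S0, S1, S4, S3, S2, S1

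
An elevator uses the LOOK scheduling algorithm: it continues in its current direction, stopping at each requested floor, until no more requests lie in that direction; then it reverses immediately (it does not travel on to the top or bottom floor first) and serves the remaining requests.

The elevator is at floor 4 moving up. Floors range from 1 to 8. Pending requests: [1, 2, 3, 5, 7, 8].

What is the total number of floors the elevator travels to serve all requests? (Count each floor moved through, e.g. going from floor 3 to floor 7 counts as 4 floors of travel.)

Start at floor 4 moving up, LOOK stop order: [5, 7, 8, 3, 2, 1]
  4 → 5: |5-4| = 1, total = 1
  5 → 7: |7-5| = 2, total = 3
  7 → 8: |8-7| = 1, total = 4
  8 → 3: |3-8| = 5, total = 9
  3 → 2: |2-3| = 1, total = 10
  2 → 1: |1-2| = 1, total = 11

Answer: 11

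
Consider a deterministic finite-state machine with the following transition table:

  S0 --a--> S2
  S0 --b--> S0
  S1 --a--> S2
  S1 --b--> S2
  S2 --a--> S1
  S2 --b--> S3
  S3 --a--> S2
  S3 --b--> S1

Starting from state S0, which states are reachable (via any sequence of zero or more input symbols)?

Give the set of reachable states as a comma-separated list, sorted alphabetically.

Answer: S0, S1, S2, S3

Derivation:
BFS from S0:
  visit S0: S0--a-->S2 (new), S0--b-->S0 (seen)
  visit S2: S2--a-->S1 (new), S2--b-->S3 (new)
  visit S1: S1--a-->S2 (seen), S1--b-->S2 (seen)
  visit S3: S3--a-->S2 (seen), S3--b-->S1 (seen)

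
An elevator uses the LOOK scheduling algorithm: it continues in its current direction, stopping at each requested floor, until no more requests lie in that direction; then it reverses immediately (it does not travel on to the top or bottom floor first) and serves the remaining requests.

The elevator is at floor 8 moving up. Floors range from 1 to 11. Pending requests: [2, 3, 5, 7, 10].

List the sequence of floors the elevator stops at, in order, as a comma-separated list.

Current: 8, moving UP
Serve above first (ascending): [10]
Then reverse, serve below (descending): [7, 5, 3, 2]

Answer: 10, 7, 5, 3, 2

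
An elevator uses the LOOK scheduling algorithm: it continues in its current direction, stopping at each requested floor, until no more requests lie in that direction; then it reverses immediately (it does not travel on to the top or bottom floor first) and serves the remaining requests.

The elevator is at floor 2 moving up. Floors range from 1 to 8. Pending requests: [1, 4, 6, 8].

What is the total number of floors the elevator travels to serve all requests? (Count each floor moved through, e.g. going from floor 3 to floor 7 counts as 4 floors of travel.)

Answer: 13

Derivation:
Start at floor 2 moving up, LOOK stop order: [4, 6, 8, 1]
  2 → 4: |4-2| = 2, total = 2
  4 → 6: |6-4| = 2, total = 4
  6 → 8: |8-6| = 2, total = 6
  8 → 1: |1-8| = 7, total = 13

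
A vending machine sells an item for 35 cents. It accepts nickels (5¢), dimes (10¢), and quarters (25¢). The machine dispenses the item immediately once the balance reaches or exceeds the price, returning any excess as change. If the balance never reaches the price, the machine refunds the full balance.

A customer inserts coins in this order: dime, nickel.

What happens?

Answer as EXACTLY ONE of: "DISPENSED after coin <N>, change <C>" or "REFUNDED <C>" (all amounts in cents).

Answer: REFUNDED 15

Derivation:
Price: 35¢
Coin 1 (dime, 10¢): balance = 10¢
Coin 2 (nickel, 5¢): balance = 15¢
All coins inserted, balance 15¢ < price 35¢ → REFUND 15¢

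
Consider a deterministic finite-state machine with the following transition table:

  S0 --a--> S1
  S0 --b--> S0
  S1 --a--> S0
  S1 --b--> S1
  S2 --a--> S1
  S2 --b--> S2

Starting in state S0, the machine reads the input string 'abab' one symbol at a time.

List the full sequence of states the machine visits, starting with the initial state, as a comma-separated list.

Start: S0
  read 'a': S0 --a--> S1
  read 'b': S1 --b--> S1
  read 'a': S1 --a--> S0
  read 'b': S0 --b--> S0

Answer: S0, S1, S1, S0, S0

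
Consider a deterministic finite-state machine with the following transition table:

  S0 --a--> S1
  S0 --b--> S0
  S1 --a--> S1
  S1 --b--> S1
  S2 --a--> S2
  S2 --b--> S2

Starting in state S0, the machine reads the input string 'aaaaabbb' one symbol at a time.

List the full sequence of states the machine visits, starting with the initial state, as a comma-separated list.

Answer: S0, S1, S1, S1, S1, S1, S1, S1, S1

Derivation:
Start: S0
  read 'a': S0 --a--> S1
  read 'a': S1 --a--> S1
  read 'a': S1 --a--> S1
  read 'a': S1 --a--> S1
  read 'a': S1 --a--> S1
  read 'b': S1 --b--> S1
  read 'b': S1 --b--> S1
  read 'b': S1 --b--> S1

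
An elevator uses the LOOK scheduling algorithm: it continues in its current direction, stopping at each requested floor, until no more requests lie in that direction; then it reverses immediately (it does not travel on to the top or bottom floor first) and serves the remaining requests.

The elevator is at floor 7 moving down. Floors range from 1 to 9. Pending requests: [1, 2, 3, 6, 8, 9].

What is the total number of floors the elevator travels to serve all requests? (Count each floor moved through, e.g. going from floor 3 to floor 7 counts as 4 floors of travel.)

Answer: 14

Derivation:
Start at floor 7 moving down, LOOK stop order: [6, 3, 2, 1, 8, 9]
  7 → 6: |6-7| = 1, total = 1
  6 → 3: |3-6| = 3, total = 4
  3 → 2: |2-3| = 1, total = 5
  2 → 1: |1-2| = 1, total = 6
  1 → 8: |8-1| = 7, total = 13
  8 → 9: |9-8| = 1, total = 14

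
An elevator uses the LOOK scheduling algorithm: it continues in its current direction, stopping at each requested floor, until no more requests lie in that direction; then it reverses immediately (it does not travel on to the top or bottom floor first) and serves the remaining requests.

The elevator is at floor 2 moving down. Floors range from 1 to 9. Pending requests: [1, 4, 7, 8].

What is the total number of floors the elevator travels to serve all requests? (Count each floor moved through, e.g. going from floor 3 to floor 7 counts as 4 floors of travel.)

Start at floor 2 moving down, LOOK stop order: [1, 4, 7, 8]
  2 → 1: |1-2| = 1, total = 1
  1 → 4: |4-1| = 3, total = 4
  4 → 7: |7-4| = 3, total = 7
  7 → 8: |8-7| = 1, total = 8

Answer: 8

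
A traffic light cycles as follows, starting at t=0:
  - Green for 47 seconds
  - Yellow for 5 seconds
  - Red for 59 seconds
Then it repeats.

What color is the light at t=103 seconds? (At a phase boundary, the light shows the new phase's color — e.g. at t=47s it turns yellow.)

Cycle length = 47 + 5 + 59 = 111s
t = 103, phase_t = 103 mod 111 = 103
103 >= 52 → RED

Answer: red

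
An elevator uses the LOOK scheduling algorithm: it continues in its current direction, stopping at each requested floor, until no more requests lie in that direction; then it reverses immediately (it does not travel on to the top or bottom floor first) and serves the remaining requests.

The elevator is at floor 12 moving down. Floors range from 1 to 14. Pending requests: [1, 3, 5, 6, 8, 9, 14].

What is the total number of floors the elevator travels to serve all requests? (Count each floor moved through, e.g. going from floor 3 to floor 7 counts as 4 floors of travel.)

Start at floor 12 moving down, LOOK stop order: [9, 8, 6, 5, 3, 1, 14]
  12 → 9: |9-12| = 3, total = 3
  9 → 8: |8-9| = 1, total = 4
  8 → 6: |6-8| = 2, total = 6
  6 → 5: |5-6| = 1, total = 7
  5 → 3: |3-5| = 2, total = 9
  3 → 1: |1-3| = 2, total = 11
  1 → 14: |14-1| = 13, total = 24

Answer: 24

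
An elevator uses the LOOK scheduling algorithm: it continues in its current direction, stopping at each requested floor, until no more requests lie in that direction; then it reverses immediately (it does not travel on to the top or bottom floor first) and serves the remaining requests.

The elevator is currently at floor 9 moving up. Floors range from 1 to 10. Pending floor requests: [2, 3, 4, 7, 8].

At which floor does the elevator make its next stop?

Current floor: 9, direction: up
Requests above: []
Requests below: [2, 3, 4, 7, 8]
Moving up but no requests above → reverse; nearest below is max([2, 3, 4, 7, 8]) = 8

Answer: 8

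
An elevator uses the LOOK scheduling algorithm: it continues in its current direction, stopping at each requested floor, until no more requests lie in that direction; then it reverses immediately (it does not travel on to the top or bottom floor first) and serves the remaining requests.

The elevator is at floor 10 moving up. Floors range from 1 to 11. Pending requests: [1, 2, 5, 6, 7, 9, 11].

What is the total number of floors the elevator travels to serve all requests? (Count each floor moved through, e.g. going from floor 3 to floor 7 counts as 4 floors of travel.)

Start at floor 10 moving up, LOOK stop order: [11, 9, 7, 6, 5, 2, 1]
  10 → 11: |11-10| = 1, total = 1
  11 → 9: |9-11| = 2, total = 3
  9 → 7: |7-9| = 2, total = 5
  7 → 6: |6-7| = 1, total = 6
  6 → 5: |5-6| = 1, total = 7
  5 → 2: |2-5| = 3, total = 10
  2 → 1: |1-2| = 1, total = 11

Answer: 11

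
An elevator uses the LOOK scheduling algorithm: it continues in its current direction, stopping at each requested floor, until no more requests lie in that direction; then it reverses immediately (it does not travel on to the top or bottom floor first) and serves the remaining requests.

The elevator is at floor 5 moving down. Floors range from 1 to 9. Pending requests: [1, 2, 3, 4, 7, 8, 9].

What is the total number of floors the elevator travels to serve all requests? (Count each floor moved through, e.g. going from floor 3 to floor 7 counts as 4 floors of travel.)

Start at floor 5 moving down, LOOK stop order: [4, 3, 2, 1, 7, 8, 9]
  5 → 4: |4-5| = 1, total = 1
  4 → 3: |3-4| = 1, total = 2
  3 → 2: |2-3| = 1, total = 3
  2 → 1: |1-2| = 1, total = 4
  1 → 7: |7-1| = 6, total = 10
  7 → 8: |8-7| = 1, total = 11
  8 → 9: |9-8| = 1, total = 12

Answer: 12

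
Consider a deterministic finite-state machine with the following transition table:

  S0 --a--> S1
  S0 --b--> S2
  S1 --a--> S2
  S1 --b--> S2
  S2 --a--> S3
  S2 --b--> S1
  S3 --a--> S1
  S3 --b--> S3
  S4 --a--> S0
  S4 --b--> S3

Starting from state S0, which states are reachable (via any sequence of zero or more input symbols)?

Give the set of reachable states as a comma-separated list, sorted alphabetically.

BFS from S0:
  visit S0: S0--a-->S1 (new), S0--b-->S2 (new)
  visit S1: S1--a-->S2 (seen), S1--b-->S2 (seen)
  visit S2: S2--a-->S3 (new), S2--b-->S1 (seen)
  visit S3: S3--a-->S1 (seen), S3--b-->S3 (seen)

Answer: S0, S1, S2, S3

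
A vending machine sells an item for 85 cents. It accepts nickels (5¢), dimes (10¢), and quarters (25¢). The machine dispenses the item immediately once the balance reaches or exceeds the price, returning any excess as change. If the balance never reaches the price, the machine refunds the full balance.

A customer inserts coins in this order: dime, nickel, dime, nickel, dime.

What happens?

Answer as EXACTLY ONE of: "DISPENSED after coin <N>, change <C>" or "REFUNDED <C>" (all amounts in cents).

Answer: REFUNDED 40

Derivation:
Price: 85¢
Coin 1 (dime, 10¢): balance = 10¢
Coin 2 (nickel, 5¢): balance = 15¢
Coin 3 (dime, 10¢): balance = 25¢
Coin 4 (nickel, 5¢): balance = 30¢
Coin 5 (dime, 10¢): balance = 40¢
All coins inserted, balance 40¢ < price 85¢ → REFUND 40¢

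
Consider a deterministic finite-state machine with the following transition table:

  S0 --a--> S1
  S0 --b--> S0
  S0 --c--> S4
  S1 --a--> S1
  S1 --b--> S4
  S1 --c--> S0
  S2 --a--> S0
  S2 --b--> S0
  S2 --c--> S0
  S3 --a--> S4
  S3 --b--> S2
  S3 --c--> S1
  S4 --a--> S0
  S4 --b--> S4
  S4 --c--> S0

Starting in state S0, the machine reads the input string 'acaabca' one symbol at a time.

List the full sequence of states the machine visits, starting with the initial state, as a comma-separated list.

Start: S0
  read 'a': S0 --a--> S1
  read 'c': S1 --c--> S0
  read 'a': S0 --a--> S1
  read 'a': S1 --a--> S1
  read 'b': S1 --b--> S4
  read 'c': S4 --c--> S0
  read 'a': S0 --a--> S1

Answer: S0, S1, S0, S1, S1, S4, S0, S1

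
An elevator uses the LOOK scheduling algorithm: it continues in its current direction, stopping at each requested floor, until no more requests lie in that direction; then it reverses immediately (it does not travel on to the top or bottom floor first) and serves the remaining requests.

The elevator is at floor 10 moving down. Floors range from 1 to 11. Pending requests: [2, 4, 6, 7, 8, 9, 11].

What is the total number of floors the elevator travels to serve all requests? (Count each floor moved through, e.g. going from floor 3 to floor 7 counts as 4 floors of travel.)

Answer: 17

Derivation:
Start at floor 10 moving down, LOOK stop order: [9, 8, 7, 6, 4, 2, 11]
  10 → 9: |9-10| = 1, total = 1
  9 → 8: |8-9| = 1, total = 2
  8 → 7: |7-8| = 1, total = 3
  7 → 6: |6-7| = 1, total = 4
  6 → 4: |4-6| = 2, total = 6
  4 → 2: |2-4| = 2, total = 8
  2 → 11: |11-2| = 9, total = 17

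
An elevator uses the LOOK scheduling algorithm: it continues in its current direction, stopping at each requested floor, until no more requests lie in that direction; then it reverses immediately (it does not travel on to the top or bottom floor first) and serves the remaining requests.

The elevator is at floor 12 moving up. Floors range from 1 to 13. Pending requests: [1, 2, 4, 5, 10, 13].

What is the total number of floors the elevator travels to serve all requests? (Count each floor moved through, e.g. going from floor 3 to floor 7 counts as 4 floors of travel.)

Answer: 13

Derivation:
Start at floor 12 moving up, LOOK stop order: [13, 10, 5, 4, 2, 1]
  12 → 13: |13-12| = 1, total = 1
  13 → 10: |10-13| = 3, total = 4
  10 → 5: |5-10| = 5, total = 9
  5 → 4: |4-5| = 1, total = 10
  4 → 2: |2-4| = 2, total = 12
  2 → 1: |1-2| = 1, total = 13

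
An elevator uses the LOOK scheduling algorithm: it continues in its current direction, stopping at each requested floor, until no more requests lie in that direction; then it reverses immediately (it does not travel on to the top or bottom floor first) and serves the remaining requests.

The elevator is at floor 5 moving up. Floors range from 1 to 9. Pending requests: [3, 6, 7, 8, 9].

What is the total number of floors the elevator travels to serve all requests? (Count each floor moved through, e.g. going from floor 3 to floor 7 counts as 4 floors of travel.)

Answer: 10

Derivation:
Start at floor 5 moving up, LOOK stop order: [6, 7, 8, 9, 3]
  5 → 6: |6-5| = 1, total = 1
  6 → 7: |7-6| = 1, total = 2
  7 → 8: |8-7| = 1, total = 3
  8 → 9: |9-8| = 1, total = 4
  9 → 3: |3-9| = 6, total = 10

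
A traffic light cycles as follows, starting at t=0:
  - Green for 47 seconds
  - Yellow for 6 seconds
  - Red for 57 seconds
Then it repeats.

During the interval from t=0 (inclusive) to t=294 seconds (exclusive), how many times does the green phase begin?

Cycle = 47+6+57 = 110s
green phase starts at t = k*110 + 0 for k=0,1,2,...
Need k*110+0 < 294 → k < 2.673
k ∈ {0, ..., 2} → 3 starts

Answer: 3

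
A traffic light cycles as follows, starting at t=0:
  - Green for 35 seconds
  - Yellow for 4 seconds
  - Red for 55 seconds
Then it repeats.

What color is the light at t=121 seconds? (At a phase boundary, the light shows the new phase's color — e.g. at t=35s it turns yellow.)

Answer: green

Derivation:
Cycle length = 35 + 4 + 55 = 94s
t = 121, phase_t = 121 mod 94 = 27
27 < 35 (green end) → GREEN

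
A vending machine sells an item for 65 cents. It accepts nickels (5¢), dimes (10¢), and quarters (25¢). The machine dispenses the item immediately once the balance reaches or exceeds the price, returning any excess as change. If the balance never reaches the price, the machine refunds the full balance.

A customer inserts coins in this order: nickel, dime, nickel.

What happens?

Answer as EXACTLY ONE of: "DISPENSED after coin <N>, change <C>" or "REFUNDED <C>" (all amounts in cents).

Answer: REFUNDED 20

Derivation:
Price: 65¢
Coin 1 (nickel, 5¢): balance = 5¢
Coin 2 (dime, 10¢): balance = 15¢
Coin 3 (nickel, 5¢): balance = 20¢
All coins inserted, balance 20¢ < price 65¢ → REFUND 20¢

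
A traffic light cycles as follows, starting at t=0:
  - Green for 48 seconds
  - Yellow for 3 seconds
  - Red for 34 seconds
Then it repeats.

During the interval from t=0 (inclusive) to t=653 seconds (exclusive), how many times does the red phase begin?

Answer: 8

Derivation:
Cycle = 48+3+34 = 85s
red phase starts at t = k*85 + 51 for k=0,1,2,...
Need k*85+51 < 653 → k < 7.082
k ∈ {0, ..., 7} → 8 starts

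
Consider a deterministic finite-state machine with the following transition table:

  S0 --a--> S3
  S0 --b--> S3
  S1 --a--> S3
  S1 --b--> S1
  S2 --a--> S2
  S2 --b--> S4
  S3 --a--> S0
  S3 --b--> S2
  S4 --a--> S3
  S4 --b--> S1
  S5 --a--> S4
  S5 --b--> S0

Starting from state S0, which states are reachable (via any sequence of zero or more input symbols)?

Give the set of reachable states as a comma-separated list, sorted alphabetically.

BFS from S0:
  visit S0: S0--a-->S3 (new), S0--b-->S3 (seen)
  visit S3: S3--a-->S0 (seen), S3--b-->S2 (new)
  visit S2: S2--a-->S2 (seen), S2--b-->S4 (new)
  visit S4: S4--a-->S3 (seen), S4--b-->S1 (new)
  visit S1: S1--a-->S3 (seen), S1--b-->S1 (seen)

Answer: S0, S1, S2, S3, S4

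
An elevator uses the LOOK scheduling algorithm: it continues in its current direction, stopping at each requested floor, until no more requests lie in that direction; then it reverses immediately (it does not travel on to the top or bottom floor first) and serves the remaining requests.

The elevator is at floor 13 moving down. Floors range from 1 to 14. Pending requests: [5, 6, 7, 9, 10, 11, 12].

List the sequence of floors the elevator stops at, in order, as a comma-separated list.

Answer: 12, 11, 10, 9, 7, 6, 5

Derivation:
Current: 13, moving DOWN
Serve below first (descending): [12, 11, 10, 9, 7, 6, 5]
Then reverse, serve above (ascending): []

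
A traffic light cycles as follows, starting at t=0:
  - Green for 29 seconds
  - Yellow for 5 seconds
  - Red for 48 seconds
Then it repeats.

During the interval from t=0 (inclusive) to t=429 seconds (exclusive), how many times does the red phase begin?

Answer: 5

Derivation:
Cycle = 29+5+48 = 82s
red phase starts at t = k*82 + 34 for k=0,1,2,...
Need k*82+34 < 429 → k < 4.817
k ∈ {0, ..., 4} → 5 starts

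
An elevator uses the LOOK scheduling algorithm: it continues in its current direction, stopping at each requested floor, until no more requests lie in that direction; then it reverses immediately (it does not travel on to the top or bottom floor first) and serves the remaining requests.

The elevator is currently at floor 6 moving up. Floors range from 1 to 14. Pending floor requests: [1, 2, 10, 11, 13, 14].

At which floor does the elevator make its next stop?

Current floor: 6, direction: up
Requests above: [10, 11, 13, 14]
Requests below: [1, 2]
Moving up and requests lie above → nearest above is min([10, 11, 13, 14]) = 10

Answer: 10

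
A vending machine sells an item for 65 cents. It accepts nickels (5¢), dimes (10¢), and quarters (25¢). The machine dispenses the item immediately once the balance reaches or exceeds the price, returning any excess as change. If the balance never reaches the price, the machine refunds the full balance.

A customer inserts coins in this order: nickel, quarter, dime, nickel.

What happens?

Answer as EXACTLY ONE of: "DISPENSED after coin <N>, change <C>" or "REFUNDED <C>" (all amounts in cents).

Answer: REFUNDED 45

Derivation:
Price: 65¢
Coin 1 (nickel, 5¢): balance = 5¢
Coin 2 (quarter, 25¢): balance = 30¢
Coin 3 (dime, 10¢): balance = 40¢
Coin 4 (nickel, 5¢): balance = 45¢
All coins inserted, balance 45¢ < price 65¢ → REFUND 45¢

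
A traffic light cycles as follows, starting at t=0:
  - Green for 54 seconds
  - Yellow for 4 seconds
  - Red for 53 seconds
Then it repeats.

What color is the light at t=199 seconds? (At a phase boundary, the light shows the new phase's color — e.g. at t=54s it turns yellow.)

Answer: red

Derivation:
Cycle length = 54 + 4 + 53 = 111s
t = 199, phase_t = 199 mod 111 = 88
88 >= 58 → RED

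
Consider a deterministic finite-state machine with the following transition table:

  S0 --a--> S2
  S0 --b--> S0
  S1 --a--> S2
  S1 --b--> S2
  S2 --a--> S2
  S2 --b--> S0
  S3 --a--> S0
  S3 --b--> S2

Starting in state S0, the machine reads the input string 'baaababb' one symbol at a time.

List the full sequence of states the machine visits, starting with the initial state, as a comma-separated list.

Start: S0
  read 'b': S0 --b--> S0
  read 'a': S0 --a--> S2
  read 'a': S2 --a--> S2
  read 'a': S2 --a--> S2
  read 'b': S2 --b--> S0
  read 'a': S0 --a--> S2
  read 'b': S2 --b--> S0
  read 'b': S0 --b--> S0

Answer: S0, S0, S2, S2, S2, S0, S2, S0, S0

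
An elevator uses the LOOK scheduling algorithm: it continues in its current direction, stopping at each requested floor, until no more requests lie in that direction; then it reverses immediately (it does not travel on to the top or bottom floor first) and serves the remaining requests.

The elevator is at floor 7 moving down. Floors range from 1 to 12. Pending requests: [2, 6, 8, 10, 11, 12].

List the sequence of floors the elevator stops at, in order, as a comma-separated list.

Answer: 6, 2, 8, 10, 11, 12

Derivation:
Current: 7, moving DOWN
Serve below first (descending): [6, 2]
Then reverse, serve above (ascending): [8, 10, 11, 12]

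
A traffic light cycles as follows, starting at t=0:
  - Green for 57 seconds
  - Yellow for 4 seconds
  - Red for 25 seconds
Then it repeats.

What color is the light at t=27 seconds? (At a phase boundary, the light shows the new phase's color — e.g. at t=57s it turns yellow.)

Answer: green

Derivation:
Cycle length = 57 + 4 + 25 = 86s
t = 27, phase_t = 27 mod 86 = 27
27 < 57 (green end) → GREEN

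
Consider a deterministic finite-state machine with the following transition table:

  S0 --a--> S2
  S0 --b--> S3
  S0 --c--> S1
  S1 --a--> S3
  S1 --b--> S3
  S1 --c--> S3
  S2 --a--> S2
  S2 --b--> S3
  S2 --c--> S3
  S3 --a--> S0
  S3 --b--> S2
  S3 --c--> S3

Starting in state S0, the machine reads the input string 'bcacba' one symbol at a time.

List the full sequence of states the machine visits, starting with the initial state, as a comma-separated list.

Start: S0
  read 'b': S0 --b--> S3
  read 'c': S3 --c--> S3
  read 'a': S3 --a--> S0
  read 'c': S0 --c--> S1
  read 'b': S1 --b--> S3
  read 'a': S3 --a--> S0

Answer: S0, S3, S3, S0, S1, S3, S0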